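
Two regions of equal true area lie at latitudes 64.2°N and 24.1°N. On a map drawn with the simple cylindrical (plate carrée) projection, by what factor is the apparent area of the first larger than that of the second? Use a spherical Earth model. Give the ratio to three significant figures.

Plate carrée maps x = Rλ, y = Rφ. The meridian scale is h = 1 and the parallel scale is k = 1/cos φ = sec φ.
Areal scale at 64.2°: h·k = 1.000 × 2.298 = 2.298.
Areal scale at 24.1°: h·k = 1.000 × 1.095 = 1.095.
Ratio = 2.298/1.095 ≈ 2.10.

2.10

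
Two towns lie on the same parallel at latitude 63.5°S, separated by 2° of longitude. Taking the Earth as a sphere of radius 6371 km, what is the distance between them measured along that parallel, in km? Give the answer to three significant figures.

Arc length along a parallel = R cos φ · Δλ (with Δλ in radians).
= 6371 × cos 63.5° × (2° × π/180) = 6371 × 0.4462 × 0.03491 ≈ 99.2 km.

99.2 km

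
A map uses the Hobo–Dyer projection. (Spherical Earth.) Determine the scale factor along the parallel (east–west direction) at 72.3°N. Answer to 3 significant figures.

Hobo–Dyer is a cylindrical equal-area projection with standard parallels at ±37.5°. For cylindrical equal-area with standard parallel φ₀, h = cos φ / cos φ₀ and k = cos φ₀ / cos φ, so h·k = 1.
k = cos 37.5° / cos 72.3° = 0.7934/0.3040 = 2.609.

2.61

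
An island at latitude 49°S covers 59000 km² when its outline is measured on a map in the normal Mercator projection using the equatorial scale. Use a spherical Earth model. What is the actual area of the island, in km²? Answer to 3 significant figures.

The Mercator projection is conformal; its linear scale factor is the same in every direction and equals sec φ = 1/cos φ.
Areal scale = k² = sec²φ = 1/cos²(49°) = 1/0.6561² = 2.323.
True area = apparent / (areal scale) = 59000 / 2.323 ≈ 25400 km².

25400 km²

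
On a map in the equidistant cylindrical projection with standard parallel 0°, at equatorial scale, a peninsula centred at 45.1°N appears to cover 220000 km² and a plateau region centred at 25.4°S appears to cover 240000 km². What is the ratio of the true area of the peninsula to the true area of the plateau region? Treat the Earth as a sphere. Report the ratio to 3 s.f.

Plate carrée has h = 1 and k = sec φ, giving areal scale sec φ; true area = (apparent area) · cos φ.
True area of peninsula: 220000 × cos(45.1°) = 220000 × 0.7059 = 155300 km².
True area of plateau region: 240000 × cos(25.4°) = 240000 × 0.9033 = 216800 km².
Ratio = 155300 / 216800 ≈ 0.716.

0.716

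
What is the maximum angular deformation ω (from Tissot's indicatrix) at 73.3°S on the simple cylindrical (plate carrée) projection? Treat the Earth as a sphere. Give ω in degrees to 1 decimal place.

67.2°

Plate carrée maps x = Rλ, y = Rφ. The meridian scale is h = 1 and the parallel scale is k = 1/cos φ = sec φ.
At 73.3°: h = 1.000, k = 3.480; principal scales a = 3.480, b = 1.000.
sin(ω/2) = (a − b)/(a + b) = 2.480/4.480 = 0.5536, so ω = 2 arcsin(0.5536) ≈ 67.2°.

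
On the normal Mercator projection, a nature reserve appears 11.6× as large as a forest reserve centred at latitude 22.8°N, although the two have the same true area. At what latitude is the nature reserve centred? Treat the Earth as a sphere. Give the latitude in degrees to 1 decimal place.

On Mercator, (apparent₁)/(apparent₂) = sec²φ₁ / sec²φ₂ when true areas are equal.
cos²φ₂ / cos²φ₁ = 11.6  ⇒  cos φ₁ = cos 22.8° / √11.6 = 0.9219/3.406 = 0.2707.
φ₁ = arccos(0.2707) ≈ 74.3°.

74.3°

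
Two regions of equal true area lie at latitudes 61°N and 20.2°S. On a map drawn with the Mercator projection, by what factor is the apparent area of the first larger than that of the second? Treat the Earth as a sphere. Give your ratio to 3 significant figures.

3.75

Mercator is conformal with k = sec φ, so areal scale = k² = sec²φ.
At 61°: sec²(61°) = 1/0.4848² = 4.255.
At 20.2°: sec²(20.2°) = 1/0.9385² = 1.135.
Ratio = 4.255/1.135 = cos²(20.2°)/cos²(61°) ≈ 3.75.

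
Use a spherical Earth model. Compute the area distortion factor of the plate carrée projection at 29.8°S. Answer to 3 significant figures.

For the equirectangular projection with φ₀ = 0 (plate carrée), h = 1 along meridians and k = sec φ along parallels.
Areal scale = h·k = 1 × sec φ; at 29.8°, h = 1.000, k = 1.152, so h·k = 1.152.

1.15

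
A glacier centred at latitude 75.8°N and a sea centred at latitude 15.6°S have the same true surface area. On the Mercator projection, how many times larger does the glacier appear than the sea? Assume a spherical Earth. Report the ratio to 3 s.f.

Mercator is conformal with k = sec φ, so areal scale = k² = sec²φ.
At 75.8°: sec²(75.8°) = 1/0.2453² = 16.62.
At 15.6°: sec²(15.6°) = 1/0.9632² = 1.078.
Ratio = 16.62/1.078 = cos²(15.6°)/cos²(75.8°) ≈ 15.4.

15.4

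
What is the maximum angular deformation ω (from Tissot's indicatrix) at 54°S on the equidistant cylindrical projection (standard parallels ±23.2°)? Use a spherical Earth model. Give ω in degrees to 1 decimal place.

In the equirectangular projection with standard parallel φ₀ = 23.2° (x = Rλ cos φ₀, y = Rφ), meridians are true-scale (h = 1) and the parallel scale is k = cos φ₀ / cos φ.
At 54°: h = 1.000, k = 1.564; principal scales a = 1.564, b = 1.000.
sin(ω/2) = (a − b)/(a + b) = 0.5637/2.564 = 0.2199, so ω = 2 arcsin(0.2199) ≈ 25.4°.

25.4°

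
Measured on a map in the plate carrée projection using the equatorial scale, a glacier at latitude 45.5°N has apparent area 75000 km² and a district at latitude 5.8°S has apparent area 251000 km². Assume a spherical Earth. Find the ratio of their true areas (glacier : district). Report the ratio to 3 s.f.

On the plate carrée, areal scale = h·k = 1 × sec φ, so true area = apparent × cos φ.
True area of glacier: 75000 × cos(45.5°) = 75000 × 0.7009 = 52570 km².
True area of district: 251000 × cos(5.8°) = 251000 × 0.9949 = 249700 km².
Ratio = 52570 / 249700 ≈ 0.211.

0.211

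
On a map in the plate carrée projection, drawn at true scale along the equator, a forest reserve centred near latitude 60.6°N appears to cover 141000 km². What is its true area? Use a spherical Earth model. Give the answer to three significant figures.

69200 km²

For the equirectangular projection with φ₀ = 0 (plate carrée), h = 1 along meridians and k = sec φ along parallels.
Areal scale = h·k = 1 × sec φ; at 60.6°, h = 1.000, k = 2.037, so h·k = 2.037.
True area = apparent / (areal scale) = 141000 / 2.037 ≈ 69200 km².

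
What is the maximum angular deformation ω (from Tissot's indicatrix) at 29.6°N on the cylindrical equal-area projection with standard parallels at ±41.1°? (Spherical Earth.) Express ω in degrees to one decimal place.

16.3°

A cylindrical equal-area projection with standard parallel φ₀ has meridian scale h = cos φ / cos φ₀ and parallel scale k = cos φ₀ / cos φ (so areas are preserved, h·k = 1).
At 29.6°: h = 1.154, k = 0.8667; principal scales a = 1.154, b = 0.8667.
sin(ω/2) = (a − b)/(a + b) = 0.2872/2.021 = 0.1421, so ω = 2 arcsin(0.1421) ≈ 16.3°.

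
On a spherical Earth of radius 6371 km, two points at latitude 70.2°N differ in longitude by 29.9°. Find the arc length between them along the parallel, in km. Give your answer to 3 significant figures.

1130 km

Arc length along a parallel = R cos φ · Δλ (with Δλ in radians).
= 6371 × cos 70.2° × (29.9° × π/180) = 6371 × 0.3387 × 0.5219 ≈ 1130 km.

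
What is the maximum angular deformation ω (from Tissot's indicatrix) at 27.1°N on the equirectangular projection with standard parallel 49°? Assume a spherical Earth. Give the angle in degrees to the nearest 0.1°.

With standard parallel φ₀ = 49°, the equirectangular projection gives x = Rλ cos φ₀, y = Rφ, so h = 1 and k = cos 49° / cos φ.
At 27.1°: h = 1.000, k = 0.7370; principal scales a = 1.000, b = 0.7370.
sin(ω/2) = (a − b)/(a + b) = 0.2630/1.737 = 0.1514, so ω = 2 arcsin(0.1514) ≈ 17.4°.

17.4°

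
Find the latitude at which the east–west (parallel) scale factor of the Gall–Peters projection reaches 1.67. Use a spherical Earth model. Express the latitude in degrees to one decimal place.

64.9°

The Gall–Peters projection is cylindrical equal-area with φ₀ = 45°. A cylindrical equal-area projection with standard parallel φ₀ has meridian scale h = cos φ / cos φ₀ and parallel scale k = cos φ₀ / cos φ (so areas are preserved, h·k = 1).
k = cos φ₀ / cos φ = 1.67  ⇒  cos φ = cos 45° / 1.67 = 0.4234.
φ = arccos(0.4234) ≈ 64.9°.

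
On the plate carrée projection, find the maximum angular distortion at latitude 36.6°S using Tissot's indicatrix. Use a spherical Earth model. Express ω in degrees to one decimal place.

Plate carrée maps x = Rλ, y = Rφ. The meridian scale is h = 1 and the parallel scale is k = 1/cos φ = sec φ.
At 36.6°: h = 1.000, k = 1.246; principal scales a = 1.246, b = 1.000.
sin(ω/2) = (a − b)/(a + b) = 0.2456/2.246 = 0.1094, so ω = 2 arcsin(0.1094) ≈ 12.6°.

12.6°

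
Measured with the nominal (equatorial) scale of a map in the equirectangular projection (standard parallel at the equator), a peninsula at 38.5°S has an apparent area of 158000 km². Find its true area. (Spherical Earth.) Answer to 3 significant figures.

In the plate carrée (x = Rλ, y = Rφ), meridians are true-scale (h = 1) and parallels are stretched by k = sec φ.
Areal scale = h·k = 1 × sec φ; at 38.5°, h = 1.000, k = 1.278, so h·k = 1.278.
True area = apparent / (areal scale) = 158000 / 1.278 ≈ 124000 km².

124000 km²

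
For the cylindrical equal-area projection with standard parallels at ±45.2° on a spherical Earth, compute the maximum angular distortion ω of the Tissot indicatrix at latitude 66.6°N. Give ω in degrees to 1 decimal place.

For cylindrical equal-area with standard parallel φ₀, h = cos φ / cos φ₀ and k = cos φ₀ / cos φ, so h·k = 1.
At 66.6°: h = 0.5636, k = 1.774; principal scales a = 1.774, b = 0.5636.
sin(ω/2) = (a − b)/(a + b) = 1.211/2.338 = 0.5178, so ω = 2 arcsin(0.5178) ≈ 62.4°.

62.4°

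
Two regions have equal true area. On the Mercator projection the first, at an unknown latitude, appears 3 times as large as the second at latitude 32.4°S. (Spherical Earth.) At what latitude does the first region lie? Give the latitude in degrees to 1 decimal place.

Mercator areal scale is sec²φ, so apparent-area ratio = sec²φ₁ / sec²φ₂ = cos²φ₂ / cos²φ₁.
cos²φ₂ / cos²φ₁ = 3  ⇒  cos φ₁ = cos 32.4° / √3 = 0.8443/1.732 = 0.4875.
φ₁ = arccos(0.4875) ≈ 60.8°.

60.8°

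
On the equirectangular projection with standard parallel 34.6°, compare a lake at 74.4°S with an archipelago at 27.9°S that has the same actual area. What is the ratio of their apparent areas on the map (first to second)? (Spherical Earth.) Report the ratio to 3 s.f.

3.29

The equidistant cylindrical projection with φ₀ = 34.6° has h = 1 (meridians true) and k = cos φ₀ / cos φ along parallels.
Areal scale at 74.4°: h·k = 1.000 × 3.061 = 3.061.
Areal scale at 27.9°: h·k = 1.000 × 0.9314 = 0.9314.
Ratio = 3.061/0.9314 ≈ 3.29.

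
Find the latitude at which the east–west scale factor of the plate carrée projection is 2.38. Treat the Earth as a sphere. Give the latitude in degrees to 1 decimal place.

Plate carrée: h = 1, k = sec φ along parallels.
sec φ = 2.38  ⇒  cos φ = 0.4202  ⇒  φ ≈ 65.2°.

65.2°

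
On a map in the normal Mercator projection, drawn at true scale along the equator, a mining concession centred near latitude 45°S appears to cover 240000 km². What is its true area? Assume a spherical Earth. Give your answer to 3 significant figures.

120000 km²

The Mercator projection is conformal; its linear scale factor is the same in every direction and equals sec φ = 1/cos φ.
Areal scale = k² = sec²φ = 1/cos²(45°) = 1/0.7071² = 2.000.
True area = apparent / (areal scale) = 240000 / 2.000 ≈ 120000 km².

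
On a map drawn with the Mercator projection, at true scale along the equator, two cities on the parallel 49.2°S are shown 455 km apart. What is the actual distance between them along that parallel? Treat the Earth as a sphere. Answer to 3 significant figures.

297 km

Mercator is conformal, so the point scale is isotropic: h = k = sec φ = 1/cos φ.
Along the parallel at 49.2°, map distances are exaggerated by k = sec 49.2° = 1.530.
True distance = 455 / 1.530 = 455 × cos 49.2° ≈ 297 km.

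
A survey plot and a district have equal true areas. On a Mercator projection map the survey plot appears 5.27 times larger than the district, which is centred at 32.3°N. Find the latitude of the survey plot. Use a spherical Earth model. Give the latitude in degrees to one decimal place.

Mercator areal scale is sec²φ, so apparent-area ratio = sec²φ₁ / sec²φ₂ = cos²φ₂ / cos²φ₁.
cos²φ₂ / cos²φ₁ = 5.27  ⇒  cos φ₁ = cos 32.3° / √5.27 = 0.8453/2.296 = 0.3682.
φ₁ = arccos(0.3682) ≈ 68.4°.

68.4°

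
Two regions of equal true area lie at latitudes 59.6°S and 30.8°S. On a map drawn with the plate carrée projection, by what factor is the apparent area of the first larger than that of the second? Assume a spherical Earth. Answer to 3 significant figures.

1.70

In the plate carrée (x = Rλ, y = Rφ), meridians are true-scale (h = 1) and parallels are stretched by k = sec φ.
Areal scale at 59.6°: h·k = 1.000 × 1.976 = 1.976.
Areal scale at 30.8°: h·k = 1.000 × 1.164 = 1.164.
Ratio = 1.976/1.164 ≈ 1.70.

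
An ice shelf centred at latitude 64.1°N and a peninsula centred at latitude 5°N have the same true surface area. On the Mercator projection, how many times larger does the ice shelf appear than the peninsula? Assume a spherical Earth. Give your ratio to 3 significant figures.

On Mercator, area is exaggerated by sec²φ = 1/cos²φ.
At 64.1°: sec²(64.1°) = 1/0.4368² = 5.241.
At 5°: sec²(5°) = 1/0.9962² = 1.008.
Ratio = 5.241/1.008 = cos²(5°)/cos²(64.1°) ≈ 5.20.

5.20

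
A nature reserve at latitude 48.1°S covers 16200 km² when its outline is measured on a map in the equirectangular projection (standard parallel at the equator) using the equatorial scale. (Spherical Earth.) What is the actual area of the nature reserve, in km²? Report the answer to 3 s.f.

Plate carrée maps x = Rλ, y = Rφ. The meridian scale is h = 1 and the parallel scale is k = 1/cos φ = sec φ.
Areal scale = h·k = 1 × sec φ; at 48.1°, h = 1.000, k = 1.497, so h·k = 1.497.
True area = apparent / (areal scale) = 16200 / 1.497 ≈ 10800 km².

10800 km²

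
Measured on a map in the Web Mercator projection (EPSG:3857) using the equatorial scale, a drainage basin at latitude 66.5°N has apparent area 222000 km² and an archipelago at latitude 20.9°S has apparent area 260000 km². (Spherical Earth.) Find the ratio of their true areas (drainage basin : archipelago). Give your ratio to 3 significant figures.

Since Mercator area scale is 1/cos²φ, the true area equals the apparent area multiplied by cos²φ.
True area of drainage basin: 222000 × cos²(66.5°) = 222000 × 0.1590 = 35300 km².
True area of archipelago: 260000 × cos²(20.9°) = 260000 × 0.8727 = 226900 km².
Ratio = 35300 / 226900 ≈ 0.156.

0.156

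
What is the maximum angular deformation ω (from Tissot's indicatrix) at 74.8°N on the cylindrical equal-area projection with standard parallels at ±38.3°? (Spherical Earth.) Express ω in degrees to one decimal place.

106.1°

For cylindrical equal-area with standard parallel φ₀, h = cos φ / cos φ₀ and k = cos φ₀ / cos φ, so h·k = 1.
At 74.8°: h = 0.3341, k = 2.993; principal scales a = 2.993, b = 0.3341.
sin(ω/2) = (a − b)/(a + b) = 2.659/3.327 = 0.7992, so ω = 2 arcsin(0.7992) ≈ 106.1°.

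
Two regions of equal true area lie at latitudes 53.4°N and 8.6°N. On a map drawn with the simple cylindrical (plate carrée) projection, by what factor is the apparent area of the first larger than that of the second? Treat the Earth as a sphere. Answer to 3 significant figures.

1.66

In the plate carrée (x = Rλ, y = Rφ), meridians are true-scale (h = 1) and parallels are stretched by k = sec φ.
Areal scale at 53.4°: h·k = 1.000 × 1.677 = 1.677.
Areal scale at 8.6°: h·k = 1.000 × 1.011 = 1.011.
Ratio = 1.677/1.011 ≈ 1.66.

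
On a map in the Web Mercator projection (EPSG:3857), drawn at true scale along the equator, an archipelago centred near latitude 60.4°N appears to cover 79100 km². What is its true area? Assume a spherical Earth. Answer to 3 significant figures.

19300 km²

For Mercator, h = k = sec φ (a conformal cylindrical projection has a single point scale, 1/cos φ).
Areal scale = k² = sec²φ = 1/cos²(60.4°) = 1/0.4939² = 4.099.
True area = apparent / (areal scale) = 79100 / 4.099 ≈ 19300 km².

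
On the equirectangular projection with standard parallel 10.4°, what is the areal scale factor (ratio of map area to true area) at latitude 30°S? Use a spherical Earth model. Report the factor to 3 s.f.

In the equirectangular projection with standard parallel φ₀ = 10.4° (x = Rλ cos φ₀, y = Rφ), meridians are true-scale (h = 1) and the parallel scale is k = cos φ₀ / cos φ.
Areal scale = h·k = 1 × cos φ₀ / cos φ; at 30°, h = 1.000, k = 1.136, so h·k = 1.136.

1.14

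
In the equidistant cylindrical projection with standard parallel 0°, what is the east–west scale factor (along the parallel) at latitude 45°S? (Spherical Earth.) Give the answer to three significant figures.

1.41

Plate carrée maps x = Rλ, y = Rφ. The meridian scale is h = 1 and the parallel scale is k = 1/cos φ = sec φ.
k = 1/cos 45° = 1/0.7071 = 1.414.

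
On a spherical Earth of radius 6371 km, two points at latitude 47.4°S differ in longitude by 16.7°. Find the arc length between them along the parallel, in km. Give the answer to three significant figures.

1260 km

Arc length along a parallel = R cos φ · Δλ (with Δλ in radians).
= 6371 × cos 47.4° × (16.7° × π/180) = 6371 × 0.6769 × 0.2915 ≈ 1260 km.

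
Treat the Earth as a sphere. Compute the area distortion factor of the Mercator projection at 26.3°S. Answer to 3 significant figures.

1.24

Mercator is conformal, so the point scale is isotropic: h = k = sec φ = 1/cos φ.
Areal scale = k² = sec²φ = 1/cos²(26.3°) = 1/0.8965² = 1.244.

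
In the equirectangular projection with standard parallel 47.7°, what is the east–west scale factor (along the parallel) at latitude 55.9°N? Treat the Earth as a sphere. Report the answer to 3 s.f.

With standard parallel φ₀ = 47.7°, the equirectangular projection gives x = Rλ cos φ₀, y = Rφ, so h = 1 and k = cos 47.7° / cos φ.
k = cos 47.7° / cos 55.9° = 0.6730/0.5606 = 1.200.

1.20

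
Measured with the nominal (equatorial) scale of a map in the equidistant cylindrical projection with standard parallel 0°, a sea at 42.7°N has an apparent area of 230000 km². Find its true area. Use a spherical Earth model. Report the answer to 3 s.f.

169000 km²

For the equirectangular projection with φ₀ = 0 (plate carrée), h = 1 along meridians and k = sec φ along parallels.
Areal scale = h·k = 1 × sec φ; at 42.7°, h = 1.000, k = 1.361, so h·k = 1.361.
True area = apparent / (areal scale) = 230000 / 1.361 ≈ 169000 km².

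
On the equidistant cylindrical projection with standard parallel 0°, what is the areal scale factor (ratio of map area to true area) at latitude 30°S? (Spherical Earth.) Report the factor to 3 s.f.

Plate carrée maps x = Rλ, y = Rφ. The meridian scale is h = 1 and the parallel scale is k = 1/cos φ = sec φ.
Areal scale = h·k = 1 × sec φ; at 30°, h = 1.000, k = 1.155, so h·k = 1.155.

1.15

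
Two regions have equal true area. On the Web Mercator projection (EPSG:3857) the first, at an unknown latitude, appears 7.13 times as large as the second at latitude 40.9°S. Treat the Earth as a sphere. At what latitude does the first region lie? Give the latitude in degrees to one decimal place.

73.6°

Mercator areal scale is sec²φ, so apparent-area ratio = sec²φ₁ / sec²φ₂ = cos²φ₂ / cos²φ₁.
cos²φ₂ / cos²φ₁ = 7.13  ⇒  cos φ₁ = cos 40.9° / √7.13 = 0.7559/2.670 = 0.2831.
φ₁ = arccos(0.2831) ≈ 73.6°.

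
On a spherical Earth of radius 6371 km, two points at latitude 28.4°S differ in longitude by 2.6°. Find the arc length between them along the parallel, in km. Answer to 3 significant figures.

254 km

Arc length along a parallel = R cos φ · Δλ (with Δλ in radians).
= 6371 × cos 28.4° × (2.6° × π/180) = 6371 × 0.8796 × 0.04538 ≈ 254 km.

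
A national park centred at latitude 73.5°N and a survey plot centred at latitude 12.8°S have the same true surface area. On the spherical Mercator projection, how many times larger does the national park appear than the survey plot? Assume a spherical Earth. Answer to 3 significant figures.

11.8

Mercator areal scale is sec²φ.
At 73.5°: sec²(73.5°) = 1/0.2840² = 12.40.
At 12.8°: sec²(12.8°) = 1/0.9751² = 1.052.
Ratio = 12.40/1.052 = cos²(12.8°)/cos²(73.5°) ≈ 11.8.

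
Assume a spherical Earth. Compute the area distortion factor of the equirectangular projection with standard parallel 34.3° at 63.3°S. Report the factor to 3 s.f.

In the equirectangular projection with standard parallel φ₀ = 34.3° (x = Rλ cos φ₀, y = Rφ), meridians are true-scale (h = 1) and the parallel scale is k = cos φ₀ / cos φ.
Areal scale = h·k = 1 × cos φ₀ / cos φ; at 63.3°, h = 1.000, k = 1.839, so h·k = 1.839.

1.84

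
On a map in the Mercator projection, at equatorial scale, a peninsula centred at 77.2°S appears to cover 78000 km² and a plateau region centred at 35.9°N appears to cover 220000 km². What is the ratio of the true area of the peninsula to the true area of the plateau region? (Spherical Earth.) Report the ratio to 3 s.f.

Mercator's areal exaggeration is sec²φ; hence true area = (apparent area) · cos²φ.
True area of peninsula: 78000 × cos²(77.2°) = 78000 × 0.04908 = 3829 km².
True area of plateau region: 220000 × cos²(35.9°) = 220000 × 0.6562 = 144400 km².
Ratio = 3829 / 144400 ≈ 0.0265.

0.0265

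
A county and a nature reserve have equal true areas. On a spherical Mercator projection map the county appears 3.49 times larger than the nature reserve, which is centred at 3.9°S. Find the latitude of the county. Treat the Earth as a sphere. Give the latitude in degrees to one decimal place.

57.7°

Mercator areal scale is sec²φ, so apparent-area ratio = sec²φ₁ / sec²φ₂ = cos²φ₂ / cos²φ₁.
cos²φ₂ / cos²φ₁ = 3.49  ⇒  cos φ₁ = cos 3.9° / √3.49 = 0.9977/1.868 = 0.5340.
φ₁ = arccos(0.5340) ≈ 57.7°.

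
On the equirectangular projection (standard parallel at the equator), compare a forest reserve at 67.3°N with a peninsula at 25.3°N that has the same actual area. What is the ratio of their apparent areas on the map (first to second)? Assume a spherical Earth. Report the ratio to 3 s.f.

In the plate carrée (x = Rλ, y = Rφ), meridians are true-scale (h = 1) and parallels are stretched by k = sec φ.
Areal scale at 67.3°: h·k = 1.000 × 2.591 = 2.591.
Areal scale at 25.3°: h·k = 1.000 × 1.106 = 1.106.
Ratio = 2.591/1.106 ≈ 2.34.

2.34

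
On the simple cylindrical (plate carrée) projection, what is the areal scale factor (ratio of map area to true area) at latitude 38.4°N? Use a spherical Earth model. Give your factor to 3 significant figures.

Plate carrée maps x = Rλ, y = Rφ. The meridian scale is h = 1 and the parallel scale is k = 1/cos φ = sec φ.
Areal scale = h·k = 1 × sec φ; at 38.4°, h = 1.000, k = 1.276, so h·k = 1.276.

1.28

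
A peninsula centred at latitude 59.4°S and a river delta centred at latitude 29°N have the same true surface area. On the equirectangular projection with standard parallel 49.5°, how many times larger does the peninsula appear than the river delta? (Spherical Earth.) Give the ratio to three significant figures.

1.72

The equidistant cylindrical projection with φ₀ = 49.5° has h = 1 (meridians true) and k = cos φ₀ / cos φ along parallels.
Areal scale at 59.4°: h·k = 1.000 × 1.276 = 1.276.
Areal scale at 29°: h·k = 1.000 × 0.7425 = 0.7425.
Ratio = 1.276/0.7425 ≈ 1.72.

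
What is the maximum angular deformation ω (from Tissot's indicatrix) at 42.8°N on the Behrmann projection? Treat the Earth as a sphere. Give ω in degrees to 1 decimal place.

18.9°

The Behrmann projection is cylindrical equal-area with φ₀ = 30°. For cylindrical equal-area with standard parallel φ₀, h = cos φ / cos φ₀ and k = cos φ₀ / cos φ, so h·k = 1.
At 42.8°: h = 0.8472, k = 1.180; principal scales a = 1.180, b = 0.8472.
sin(ω/2) = (a − b)/(a + b) = 0.3331/2.028 = 0.1643, so ω = 2 arcsin(0.1643) ≈ 18.9°.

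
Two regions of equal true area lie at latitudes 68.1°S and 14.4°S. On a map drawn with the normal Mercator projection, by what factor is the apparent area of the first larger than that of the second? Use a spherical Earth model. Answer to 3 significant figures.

On Mercator, area is exaggerated by sec²φ = 1/cos²φ.
At 68.1°: sec²(68.1°) = 1/0.3730² = 7.188.
At 14.4°: sec²(14.4°) = 1/0.9686² = 1.066.
Ratio = 7.188/1.066 = cos²(14.4°)/cos²(68.1°) ≈ 6.74.

6.74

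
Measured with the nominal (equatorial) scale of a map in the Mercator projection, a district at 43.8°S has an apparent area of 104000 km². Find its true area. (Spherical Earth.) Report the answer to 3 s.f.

54200 km²

Mercator is conformal, so the point scale is isotropic: h = k = sec φ = 1/cos φ.
Areal scale = k² = sec²φ = 1/cos²(43.8°) = 1/0.7218² = 1.920.
True area = apparent / (areal scale) = 104000 / 1.920 ≈ 54200 km².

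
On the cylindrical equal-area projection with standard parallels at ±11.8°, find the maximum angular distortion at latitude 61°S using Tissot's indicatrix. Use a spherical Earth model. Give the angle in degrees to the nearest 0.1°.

A cylindrical equal-area projection with standard parallel φ₀ has meridian scale h = cos φ / cos φ₀ and parallel scale k = cos φ₀ / cos φ (so areas are preserved, h·k = 1).
At 61°: h = 0.4953, k = 2.019; principal scales a = 2.019, b = 0.4953.
sin(ω/2) = (a − b)/(a + b) = 1.524/2.514 = 0.6060, so ω = 2 arcsin(0.6060) ≈ 74.6°.

74.6°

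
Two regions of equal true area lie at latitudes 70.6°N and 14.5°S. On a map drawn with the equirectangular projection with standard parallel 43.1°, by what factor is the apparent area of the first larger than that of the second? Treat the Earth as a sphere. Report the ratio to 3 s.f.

2.91

With standard parallel φ₀ = 43.1°, the equirectangular projection gives x = Rλ cos φ₀, y = Rφ, so h = 1 and k = cos 43.1° / cos φ.
Areal scale at 70.6°: h·k = 1.000 × 2.198 = 2.198.
Areal scale at 14.5°: h·k = 1.000 × 0.7542 = 0.7542.
Ratio = 2.198/0.7542 ≈ 2.91.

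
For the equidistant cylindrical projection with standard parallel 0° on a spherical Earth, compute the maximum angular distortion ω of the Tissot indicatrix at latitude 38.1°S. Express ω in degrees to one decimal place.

In the plate carrée (x = Rλ, y = Rφ), meridians are true-scale (h = 1) and parallels are stretched by k = sec φ.
At 38.1°: h = 1.000, k = 1.271; principal scales a = 1.271, b = 1.000.
sin(ω/2) = (a − b)/(a + b) = 0.2708/2.271 = 0.1192, so ω = 2 arcsin(0.1192) ≈ 13.7°.

13.7°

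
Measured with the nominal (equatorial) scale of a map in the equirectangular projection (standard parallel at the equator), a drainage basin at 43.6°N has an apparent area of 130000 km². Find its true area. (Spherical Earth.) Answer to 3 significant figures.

For the equirectangular projection with φ₀ = 0 (plate carrée), h = 1 along meridians and k = sec φ along parallels.
Areal scale = h·k = 1 × sec φ; at 43.6°, h = 1.000, k = 1.381, so h·k = 1.381.
True area = apparent / (areal scale) = 130000 / 1.381 ≈ 94100 km².

94100 km²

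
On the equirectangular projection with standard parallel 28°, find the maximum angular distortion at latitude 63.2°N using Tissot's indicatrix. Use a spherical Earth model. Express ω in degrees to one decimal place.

The equidistant cylindrical projection with φ₀ = 28° has h = 1 (meridians true) and k = cos φ₀ / cos φ along parallels.
At 63.2°: h = 1.000, k = 1.958; principal scales a = 1.958, b = 1.000.
sin(ω/2) = (a − b)/(a + b) = 0.9583/2.958 = 0.3239, so ω = 2 arcsin(0.3239) ≈ 37.8°.

37.8°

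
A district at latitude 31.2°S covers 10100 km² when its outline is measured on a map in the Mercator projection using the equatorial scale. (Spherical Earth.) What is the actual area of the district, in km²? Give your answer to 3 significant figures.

The Mercator projection is conformal; its linear scale factor is the same in every direction and equals sec φ = 1/cos φ.
Areal scale = k² = sec²φ = 1/cos²(31.2°) = 1/0.8554² = 1.367.
True area = apparent / (areal scale) = 10100 / 1.367 ≈ 7390 km².

7390 km²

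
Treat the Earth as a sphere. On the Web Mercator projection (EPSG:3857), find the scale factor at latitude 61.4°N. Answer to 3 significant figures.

2.09

The Mercator projection is conformal; its linear scale factor is the same in every direction and equals sec φ = 1/cos φ.
k = 1/cos 61.4° = 1/0.4787 = 2.089.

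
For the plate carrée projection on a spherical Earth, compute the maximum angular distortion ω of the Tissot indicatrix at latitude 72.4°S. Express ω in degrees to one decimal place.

Plate carrée maps x = Rλ, y = Rφ. The meridian scale is h = 1 and the parallel scale is k = 1/cos φ = sec φ.
At 72.4°: h = 1.000, k = 3.307; principal scales a = 3.307, b = 1.000.
sin(ω/2) = (a − b)/(a + b) = 2.307/4.307 = 0.5357, so ω = 2 arcsin(0.5357) ≈ 64.8°.

64.8°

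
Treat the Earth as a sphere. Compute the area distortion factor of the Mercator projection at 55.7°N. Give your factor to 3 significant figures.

For Mercator, h = k = sec φ (a conformal cylindrical projection has a single point scale, 1/cos φ).
Areal scale = k² = sec²φ = 1/cos²(55.7°) = 1/0.5635² = 3.149.

3.15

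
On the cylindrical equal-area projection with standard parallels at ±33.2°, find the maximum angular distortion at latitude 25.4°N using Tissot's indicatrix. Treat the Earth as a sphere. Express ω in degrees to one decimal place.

A cylindrical equal-area projection with standard parallel φ₀ has meridian scale h = cos φ / cos φ₀ and parallel scale k = cos φ₀ / cos φ (so areas are preserved, h·k = 1).
At 25.4°: h = 1.080, k = 0.9263; principal scales a = 1.080, b = 0.9263.
sin(ω/2) = (a − b)/(a + b) = 0.1533/2.006 = 0.07640, so ω = 2 arcsin(0.07640) ≈ 8.8°.

8.8°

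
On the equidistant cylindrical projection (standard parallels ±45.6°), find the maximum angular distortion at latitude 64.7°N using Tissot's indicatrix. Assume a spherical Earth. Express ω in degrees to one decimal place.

28.0°

In the equirectangular projection with standard parallel φ₀ = 45.6° (x = Rλ cos φ₀, y = Rφ), meridians are true-scale (h = 1) and the parallel scale is k = cos φ₀ / cos φ.
At 64.7°: h = 1.000, k = 1.637; principal scales a = 1.637, b = 1.000.
sin(ω/2) = (a − b)/(a + b) = 0.6372/2.637 = 0.2416, so ω = 2 arcsin(0.2416) ≈ 28.0°.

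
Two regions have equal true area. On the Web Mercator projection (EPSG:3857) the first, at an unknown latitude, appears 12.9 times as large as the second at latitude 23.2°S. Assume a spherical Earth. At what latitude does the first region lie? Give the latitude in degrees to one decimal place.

75.2°

For equal true areas on Mercator, apparent areas scale as sec²φ, so the ratio is cos²φ₂ / cos²φ₁.
cos²φ₂ / cos²φ₁ = 12.9  ⇒  cos φ₁ = cos 23.2° / √12.9 = 0.9191/3.592 = 0.2559.
φ₁ = arccos(0.2559) ≈ 75.2°.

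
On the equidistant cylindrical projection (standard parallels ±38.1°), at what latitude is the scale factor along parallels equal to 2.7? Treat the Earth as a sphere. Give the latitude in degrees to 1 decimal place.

In the equirectangular projection with standard parallel φ₀ = 38.1° (x = Rλ cos φ₀, y = Rφ), meridians are true-scale (h = 1) and the parallel scale is k = cos φ₀ / cos φ.
k = cos φ₀ / cos φ = 2.7  ⇒  cos φ = cos 38.1° / 2.7 = 0.2915.
φ = arccos(0.2915) ≈ 73.1°.

73.1°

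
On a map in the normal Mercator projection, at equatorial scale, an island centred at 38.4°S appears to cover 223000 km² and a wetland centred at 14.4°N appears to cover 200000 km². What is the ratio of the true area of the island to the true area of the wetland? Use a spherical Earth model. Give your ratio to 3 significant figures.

Since Mercator area scale is 1/cos²φ, the true area equals the apparent area multiplied by cos²φ.
True area of island: 223000 × cos²(38.4°) = 223000 × 0.6142 = 137000 km².
True area of wetland: 200000 × cos²(14.4°) = 200000 × 0.9382 = 187600 km².
Ratio = 137000 / 187600 ≈ 0.730.

0.730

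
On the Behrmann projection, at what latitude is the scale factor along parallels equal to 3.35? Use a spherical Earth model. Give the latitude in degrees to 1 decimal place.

75.0°

The Behrmann projection is cylindrical equal-area with φ₀ = 30°. For cylindrical equal-area with standard parallel φ₀, h = cos φ / cos φ₀ and k = cos φ₀ / cos φ, so h·k = 1.
k = cos φ₀ / cos φ = 3.35  ⇒  cos φ = cos 30° / 3.35 = 0.2585.
φ = arccos(0.2585) ≈ 75.0°.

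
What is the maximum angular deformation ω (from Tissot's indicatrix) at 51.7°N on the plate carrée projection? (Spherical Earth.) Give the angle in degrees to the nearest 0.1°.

27.2°

In the plate carrée (x = Rλ, y = Rφ), meridians are true-scale (h = 1) and parallels are stretched by k = sec φ.
At 51.7°: h = 1.000, k = 1.613; principal scales a = 1.613, b = 1.000.
sin(ω/2) = (a − b)/(a + b) = 0.6135/2.613 = 0.2347, so ω = 2 arcsin(0.2347) ≈ 27.2°.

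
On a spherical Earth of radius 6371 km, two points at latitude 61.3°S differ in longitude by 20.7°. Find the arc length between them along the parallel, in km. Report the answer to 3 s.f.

Arc length along a parallel = R cos φ · Δλ (with Δλ in radians).
= 6371 × cos 61.3° × (20.7° × π/180) = 6371 × 0.4802 × 0.3613 ≈ 1110 km.

1110 km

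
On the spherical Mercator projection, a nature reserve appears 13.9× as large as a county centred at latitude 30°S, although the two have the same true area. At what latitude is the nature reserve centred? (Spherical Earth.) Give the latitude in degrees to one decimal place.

Mercator areal scale is sec²φ, so apparent-area ratio = sec²φ₁ / sec²φ₂ = cos²φ₂ / cos²φ₁.
cos²φ₂ / cos²φ₁ = 13.9  ⇒  cos φ₁ = cos 30° / √13.9 = 0.8660/3.728 = 0.2323.
φ₁ = arccos(0.2323) ≈ 76.6°.

76.6°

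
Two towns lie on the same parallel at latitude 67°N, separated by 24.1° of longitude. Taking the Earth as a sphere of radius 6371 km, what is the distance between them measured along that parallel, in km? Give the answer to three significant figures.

Arc length along a parallel = R cos φ · Δλ (with Δλ in radians).
= 6371 × cos 67° × (24.1° × π/180) = 6371 × 0.3907 × 0.4206 ≈ 1050 km.

1050 km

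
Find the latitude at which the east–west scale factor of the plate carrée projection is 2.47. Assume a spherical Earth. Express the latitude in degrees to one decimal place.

66.1°

Plate carrée: h = 1, k = sec φ along parallels.
sec φ = 2.47  ⇒  cos φ = 0.4049  ⇒  φ ≈ 66.1°.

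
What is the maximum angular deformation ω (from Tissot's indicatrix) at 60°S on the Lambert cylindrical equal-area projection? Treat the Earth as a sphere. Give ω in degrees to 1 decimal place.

The Lambert cylindrical equal-area projection is the cylindrical equal-area projection with its standard parallel at the equator (φ₀ = 0). For cylindrical equal-area with standard parallel φ₀, h = cos φ / cos φ₀ and k = cos φ₀ / cos φ, so h·k = 1.
At 60°: h = 0.5000, k = 2.000; principal scales a = 2.000, b = 0.5000.
sin(ω/2) = (a − b)/(a + b) = 1.500/2.500 = 0.6000, so ω = 2 arcsin(0.6000) ≈ 73.7°.

73.7°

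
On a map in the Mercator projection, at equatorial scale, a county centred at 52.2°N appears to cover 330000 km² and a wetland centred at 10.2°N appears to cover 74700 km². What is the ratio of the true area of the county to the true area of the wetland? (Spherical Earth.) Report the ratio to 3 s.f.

1.71

Since Mercator area scale is 1/cos²φ, the true area equals the apparent area multiplied by cos²φ.
True area of county: 330000 × cos²(52.2°) = 330000 × 0.3757 = 124000 km².
True area of wetland: 74700 × cos²(10.2°) = 74700 × 0.9686 = 72360 km².
Ratio = 124000 / 72360 ≈ 1.71.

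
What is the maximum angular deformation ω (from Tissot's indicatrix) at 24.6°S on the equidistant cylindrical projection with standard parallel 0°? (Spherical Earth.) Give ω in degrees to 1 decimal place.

In the plate carrée (x = Rλ, y = Rφ), meridians are true-scale (h = 1) and parallels are stretched by k = sec φ.
At 24.6°: h = 1.000, k = 1.100; principal scales a = 1.100, b = 1.000.
sin(ω/2) = (a − b)/(a + b) = 0.09982/2.100 = 0.04754, so ω = 2 arcsin(0.04754) ≈ 5.4°.

5.4°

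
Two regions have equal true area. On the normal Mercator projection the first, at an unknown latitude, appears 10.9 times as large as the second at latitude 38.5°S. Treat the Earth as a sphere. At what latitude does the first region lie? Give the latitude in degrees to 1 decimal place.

Mercator areal scale is sec²φ, so apparent-area ratio = sec²φ₁ / sec²φ₂ = cos²φ₂ / cos²φ₁.
cos²φ₂ / cos²φ₁ = 10.9  ⇒  cos φ₁ = cos 38.5° / √10.9 = 0.7826/3.302 = 0.2370.
φ₁ = arccos(0.2370) ≈ 76.3°.

76.3°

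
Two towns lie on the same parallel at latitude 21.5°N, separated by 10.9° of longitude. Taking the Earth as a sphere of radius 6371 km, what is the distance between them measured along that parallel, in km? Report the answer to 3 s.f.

1130 km

Arc length along a parallel = R cos φ · Δλ (with Δλ in radians).
= 6371 × cos 21.5° × (10.9° × π/180) = 6371 × 0.9304 × 0.1902 ≈ 1130 km.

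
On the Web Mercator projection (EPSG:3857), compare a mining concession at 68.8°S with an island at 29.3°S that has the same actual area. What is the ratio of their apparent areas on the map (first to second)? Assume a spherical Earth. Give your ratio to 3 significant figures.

5.82

On Mercator, area is exaggerated by sec²φ = 1/cos²φ.
At 68.8°: sec²(68.8°) = 1/0.3616² = 7.647.
At 29.3°: sec²(29.3°) = 1/0.8721² = 1.315.
Ratio = 7.647/1.315 = cos²(29.3°)/cos²(68.8°) ≈ 5.82.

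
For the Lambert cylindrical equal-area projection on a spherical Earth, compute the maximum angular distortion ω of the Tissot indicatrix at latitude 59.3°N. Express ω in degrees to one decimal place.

71.8°

The Lambert cylindrical equal-area projection is the cylindrical equal-area projection with its standard parallel at the equator (φ₀ = 0). A cylindrical equal-area projection with standard parallel φ₀ has meridian scale h = cos φ / cos φ₀ and parallel scale k = cos φ₀ / cos φ (so areas are preserved, h·k = 1).
At 59.3°: h = 0.5105, k = 1.959; principal scales a = 1.959, b = 0.5105.
sin(ω/2) = (a − b)/(a + b) = 1.448/2.469 = 0.5865, so ω = 2 arcsin(0.5865) ≈ 71.8°.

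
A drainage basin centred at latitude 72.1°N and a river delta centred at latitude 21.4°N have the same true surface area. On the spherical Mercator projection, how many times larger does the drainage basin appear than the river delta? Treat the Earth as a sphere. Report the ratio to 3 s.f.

9.18

Mercator areal scale is sec²φ.
At 72.1°: sec²(72.1°) = 1/0.3074² = 10.59.
At 21.4°: sec²(21.4°) = 1/0.9311² = 1.154.
Ratio = 10.59/1.154 = cos²(21.4°)/cos²(72.1°) ≈ 9.18.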